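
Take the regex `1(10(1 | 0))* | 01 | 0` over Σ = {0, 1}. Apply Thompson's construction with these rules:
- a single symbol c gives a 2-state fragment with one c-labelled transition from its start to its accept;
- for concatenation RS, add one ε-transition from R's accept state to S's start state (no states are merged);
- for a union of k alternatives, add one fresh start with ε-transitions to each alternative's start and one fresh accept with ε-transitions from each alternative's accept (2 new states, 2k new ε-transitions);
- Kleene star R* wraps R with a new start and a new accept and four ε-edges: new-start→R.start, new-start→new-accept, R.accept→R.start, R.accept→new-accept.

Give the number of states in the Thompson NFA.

Per subexpression:
Each of the 8 symbol leaves contributes a 2-state fragment.
  1 | 0 = 6 states
  10(1 | 0) = 10 states
  (10(1 | 0))* = 12 states
  1(10(1 | 0))* = 14 states
  01 = 4 states
  1(10(1 | 0))* | 01 | 0 = 22 states

22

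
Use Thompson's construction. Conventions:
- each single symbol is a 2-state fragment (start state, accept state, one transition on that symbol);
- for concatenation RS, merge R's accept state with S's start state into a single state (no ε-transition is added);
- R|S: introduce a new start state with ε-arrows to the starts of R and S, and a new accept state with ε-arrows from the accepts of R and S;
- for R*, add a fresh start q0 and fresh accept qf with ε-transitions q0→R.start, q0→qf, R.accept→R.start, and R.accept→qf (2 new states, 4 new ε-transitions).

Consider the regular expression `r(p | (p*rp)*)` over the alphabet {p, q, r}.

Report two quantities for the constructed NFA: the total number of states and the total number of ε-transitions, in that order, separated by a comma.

Building bottom-up:
Each of the 5 symbol leaves contributes 2 states and 0 ε-transitions.
  p* = 4 states, 4 ε-transitions
  p*rp = 6 states, 4 ε-transitions
  (p*rp)* = 8 states, 8 ε-transitions
  p | (p*rp)* = 12 states, 12 ε-transitions
  r(p | (p*rp)*) = 13 states, 12 ε-transitions

13, 12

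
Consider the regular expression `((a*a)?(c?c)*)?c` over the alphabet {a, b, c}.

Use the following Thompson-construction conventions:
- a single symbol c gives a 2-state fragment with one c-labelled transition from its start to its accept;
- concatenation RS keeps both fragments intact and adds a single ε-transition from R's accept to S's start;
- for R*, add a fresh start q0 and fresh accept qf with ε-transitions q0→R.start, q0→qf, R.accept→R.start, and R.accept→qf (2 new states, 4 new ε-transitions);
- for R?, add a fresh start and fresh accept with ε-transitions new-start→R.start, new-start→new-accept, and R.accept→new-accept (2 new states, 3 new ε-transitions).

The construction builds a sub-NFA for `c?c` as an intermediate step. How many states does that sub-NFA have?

Fragment for `c?c`:
Each of the 2 symbol leaves contributes a 2-state fragment.
  c? — 4 states
  c?c — 6 states

6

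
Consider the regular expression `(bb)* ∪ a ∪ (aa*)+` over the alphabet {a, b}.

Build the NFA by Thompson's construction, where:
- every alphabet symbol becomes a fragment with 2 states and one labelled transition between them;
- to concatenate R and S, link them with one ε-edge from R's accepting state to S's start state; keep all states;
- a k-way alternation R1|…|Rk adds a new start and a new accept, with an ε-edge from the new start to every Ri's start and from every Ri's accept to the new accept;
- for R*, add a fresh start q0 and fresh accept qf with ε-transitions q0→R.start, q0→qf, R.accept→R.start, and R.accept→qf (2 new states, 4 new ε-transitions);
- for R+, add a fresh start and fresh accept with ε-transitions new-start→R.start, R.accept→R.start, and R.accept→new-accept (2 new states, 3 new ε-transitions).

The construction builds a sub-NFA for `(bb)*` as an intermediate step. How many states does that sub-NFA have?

Fragment for `(bb)*`:
Each of the 2 symbol leaves contributes a 2-state fragment.
  bb — 4 states
  (bb)* — 6 states

6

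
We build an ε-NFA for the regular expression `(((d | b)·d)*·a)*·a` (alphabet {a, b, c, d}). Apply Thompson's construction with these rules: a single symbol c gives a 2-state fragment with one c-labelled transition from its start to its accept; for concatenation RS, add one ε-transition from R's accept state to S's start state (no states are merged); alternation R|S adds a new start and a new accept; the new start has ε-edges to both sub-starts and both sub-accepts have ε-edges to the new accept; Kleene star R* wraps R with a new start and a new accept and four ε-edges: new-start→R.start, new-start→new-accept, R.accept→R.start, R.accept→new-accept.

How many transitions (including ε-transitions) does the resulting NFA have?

20

Building bottom-up:
Each of the 5 symbol leaves contributes 1 transition (1 symbol, 0 ε).
  d | b — 6 transitions (2 symbol, 4 ε)
  (d | b)·d — 8 transitions (3 symbol, 5 ε)
  ((d | b)·d)* — 12 transitions (3 symbol, 9 ε)
  ((d | b)·d)*·a — 14 transitions (4 symbol, 10 ε)
  (((d | b)·d)*·a)* — 18 transitions (4 symbol, 14 ε)
  (((d | b)·d)*·a)*·a — 20 transitions (5 symbol, 15 ε)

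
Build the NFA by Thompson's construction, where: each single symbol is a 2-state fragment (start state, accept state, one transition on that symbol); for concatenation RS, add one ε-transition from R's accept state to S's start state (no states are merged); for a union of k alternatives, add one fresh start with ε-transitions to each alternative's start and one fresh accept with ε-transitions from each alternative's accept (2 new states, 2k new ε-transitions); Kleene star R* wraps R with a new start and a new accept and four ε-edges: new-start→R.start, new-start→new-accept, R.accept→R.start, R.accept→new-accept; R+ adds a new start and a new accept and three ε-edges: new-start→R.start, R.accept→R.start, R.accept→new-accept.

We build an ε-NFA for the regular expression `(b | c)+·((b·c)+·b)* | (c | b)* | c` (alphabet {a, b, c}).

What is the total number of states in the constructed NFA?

Building bottom-up:
Each of the 8 symbol leaves contributes a 2-state fragment.
  b | c : 6 states
  (b | c)+ : 8 states
  b·c : 4 states
  (b·c)+ : 6 states
  (b·c)+·b : 8 states
  ((b·c)+·b)* : 10 states
  (b | c)+·((b·c)+·b)* : 18 states
  c | b : 6 states
  (c | b)* : 8 states
  (b | c)+·((b·c)+·b)* | (c | b)* | c : 30 states

30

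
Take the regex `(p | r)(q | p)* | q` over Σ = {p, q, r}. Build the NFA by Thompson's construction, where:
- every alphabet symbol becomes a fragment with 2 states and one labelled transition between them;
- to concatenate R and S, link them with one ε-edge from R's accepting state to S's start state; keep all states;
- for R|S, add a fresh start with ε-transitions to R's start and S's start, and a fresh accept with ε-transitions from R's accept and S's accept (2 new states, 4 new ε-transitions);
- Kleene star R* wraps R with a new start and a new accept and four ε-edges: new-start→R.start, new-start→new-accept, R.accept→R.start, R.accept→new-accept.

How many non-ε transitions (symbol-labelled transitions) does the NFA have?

5

By structural recursion:
Each of the 5 symbol leaves contributes exactly 1 symbol transition.
  p | r → 2 symbol transitions
  q | p → 2 symbol transitions
  (q | p)* → 2 symbol transitions
  (p | r)(q | p)* → 4 symbol transitions
  (p | r)(q | p)* | q → 5 symbol transitions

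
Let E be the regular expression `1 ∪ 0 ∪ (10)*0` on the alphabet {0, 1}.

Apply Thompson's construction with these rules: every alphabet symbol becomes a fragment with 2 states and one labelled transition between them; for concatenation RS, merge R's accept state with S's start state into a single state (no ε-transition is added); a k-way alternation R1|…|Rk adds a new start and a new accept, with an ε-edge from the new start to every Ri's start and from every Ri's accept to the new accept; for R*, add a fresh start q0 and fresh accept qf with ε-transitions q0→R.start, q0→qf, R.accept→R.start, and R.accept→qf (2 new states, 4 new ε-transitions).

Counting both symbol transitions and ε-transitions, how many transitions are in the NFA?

Building bottom-up:
Each of the 5 symbol leaves contributes 1 transition (1 symbol, 0 ε).
  10 = 2 transitions (2 symbol, 0 ε)
  (10)* = 6 transitions (2 symbol, 4 ε)
  (10)*0 = 7 transitions (3 symbol, 4 ε)
  1 ∪ 0 ∪ (10)*0 = 15 transitions (5 symbol, 10 ε)

15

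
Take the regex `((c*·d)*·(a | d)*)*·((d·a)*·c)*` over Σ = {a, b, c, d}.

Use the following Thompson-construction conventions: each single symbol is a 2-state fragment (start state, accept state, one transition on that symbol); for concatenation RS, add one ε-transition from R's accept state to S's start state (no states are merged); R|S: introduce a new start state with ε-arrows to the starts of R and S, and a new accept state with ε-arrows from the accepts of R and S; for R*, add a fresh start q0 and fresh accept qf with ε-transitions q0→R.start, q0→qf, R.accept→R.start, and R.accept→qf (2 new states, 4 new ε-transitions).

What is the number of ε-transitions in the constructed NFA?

Recursing over subexpressions:
Each of the 7 symbol leaves contributes 0 ε-transitions.
  c* → 4 ε-transitions
  c*·d → 5 ε-transitions
  (c*·d)* → 9 ε-transitions
  a | d → 4 ε-transitions
  (a | d)* → 8 ε-transitions
  (c*·d)*·(a | d)* → 18 ε-transitions
  ((c*·d)*·(a | d)*)* → 22 ε-transitions
  d·a → 1 ε-transition
  (d·a)* → 5 ε-transitions
  (d·a)*·c → 6 ε-transitions
  ((d·a)*·c)* → 10 ε-transitions
  ((c*·d)*·(a | d)*)*·((d·a)*·c)* → 33 ε-transitions

33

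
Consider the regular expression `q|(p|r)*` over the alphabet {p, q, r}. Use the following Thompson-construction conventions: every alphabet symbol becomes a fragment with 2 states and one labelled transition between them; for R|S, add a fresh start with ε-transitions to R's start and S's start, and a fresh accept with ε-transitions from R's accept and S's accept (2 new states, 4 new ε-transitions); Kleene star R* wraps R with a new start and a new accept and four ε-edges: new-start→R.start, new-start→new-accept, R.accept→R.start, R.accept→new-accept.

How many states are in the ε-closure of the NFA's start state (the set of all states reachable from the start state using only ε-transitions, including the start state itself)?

8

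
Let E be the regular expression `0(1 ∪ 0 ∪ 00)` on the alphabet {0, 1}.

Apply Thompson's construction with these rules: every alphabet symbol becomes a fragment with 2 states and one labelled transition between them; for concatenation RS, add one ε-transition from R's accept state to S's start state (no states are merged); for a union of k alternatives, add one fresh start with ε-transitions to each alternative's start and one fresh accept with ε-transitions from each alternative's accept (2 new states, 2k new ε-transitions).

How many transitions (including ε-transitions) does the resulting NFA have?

13

By structural recursion:
Each of the 5 symbol leaves contributes 1 transition (1 symbol, 0 ε).
  00 : 3 transitions (2 symbol, 1 ε)
  1 ∪ 0 ∪ 00 : 11 transitions (4 symbol, 7 ε)
  0(1 ∪ 0 ∪ 00) : 13 transitions (5 symbol, 8 ε)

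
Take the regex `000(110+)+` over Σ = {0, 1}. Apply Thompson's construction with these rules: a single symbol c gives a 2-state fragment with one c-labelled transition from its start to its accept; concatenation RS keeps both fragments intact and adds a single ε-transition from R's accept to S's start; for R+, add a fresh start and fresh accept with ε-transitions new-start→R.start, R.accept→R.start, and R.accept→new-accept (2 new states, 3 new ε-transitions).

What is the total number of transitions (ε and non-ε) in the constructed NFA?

17

By structural recursion:
Each of the 6 symbol leaves contributes 1 transition (1 symbol, 0 ε).
  0+ — 4 transitions (1 symbol, 3 ε)
  110+ — 8 transitions (3 symbol, 5 ε)
  (110+)+ — 11 transitions (3 symbol, 8 ε)
  000(110+)+ — 17 transitions (6 symbol, 11 ε)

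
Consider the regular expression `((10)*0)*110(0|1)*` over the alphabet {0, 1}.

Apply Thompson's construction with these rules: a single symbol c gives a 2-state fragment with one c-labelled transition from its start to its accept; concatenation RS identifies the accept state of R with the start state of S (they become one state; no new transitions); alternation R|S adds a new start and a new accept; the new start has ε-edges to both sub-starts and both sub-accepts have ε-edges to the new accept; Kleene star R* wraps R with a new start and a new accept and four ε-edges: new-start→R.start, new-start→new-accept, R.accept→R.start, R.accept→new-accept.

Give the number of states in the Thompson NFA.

18

By structural recursion:
Each of the 8 symbol leaves contributes a 2-state fragment.
  10 : 3 states
  (10)* : 5 states
  (10)*0 : 6 states
  ((10)*0)* : 8 states
  0|1 : 6 states
  (0|1)* : 8 states
  ((10)*0)*110(0|1)* : 18 states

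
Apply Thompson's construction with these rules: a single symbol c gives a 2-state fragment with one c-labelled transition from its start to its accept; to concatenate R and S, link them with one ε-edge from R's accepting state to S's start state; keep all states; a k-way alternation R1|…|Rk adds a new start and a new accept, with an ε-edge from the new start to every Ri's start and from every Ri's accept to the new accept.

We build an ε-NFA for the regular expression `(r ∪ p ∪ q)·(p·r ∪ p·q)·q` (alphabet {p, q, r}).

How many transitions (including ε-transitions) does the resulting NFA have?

Per subexpression:
Each of the 8 symbol leaves contributes 1 transition (1 symbol, 0 ε).
  r ∪ p ∪ q : 9 transitions (3 symbol, 6 ε)
  p·r : 3 transitions (2 symbol, 1 ε)
  p·q : 3 transitions (2 symbol, 1 ε)
  p·r ∪ p·q : 10 transitions (4 symbol, 6 ε)
  (r ∪ p ∪ q)·(p·r ∪ p·q)·q : 22 transitions (8 symbol, 14 ε)

22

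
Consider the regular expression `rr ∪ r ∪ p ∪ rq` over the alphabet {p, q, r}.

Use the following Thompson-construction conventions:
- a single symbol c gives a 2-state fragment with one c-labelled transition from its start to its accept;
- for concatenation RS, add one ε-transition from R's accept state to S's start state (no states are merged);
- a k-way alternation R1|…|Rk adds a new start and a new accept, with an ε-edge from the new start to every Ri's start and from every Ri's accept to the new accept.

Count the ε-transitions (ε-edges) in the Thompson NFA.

10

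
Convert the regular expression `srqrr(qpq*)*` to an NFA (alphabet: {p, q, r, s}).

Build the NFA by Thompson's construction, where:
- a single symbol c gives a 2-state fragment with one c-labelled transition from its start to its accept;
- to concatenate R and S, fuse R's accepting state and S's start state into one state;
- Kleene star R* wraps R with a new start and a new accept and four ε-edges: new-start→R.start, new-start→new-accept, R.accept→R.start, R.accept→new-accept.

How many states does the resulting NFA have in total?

13

Recursing over subexpressions:
Each of the 8 symbol leaves contributes a 2-state fragment.
  q* = 4 states
  qpq* = 6 states
  (qpq*)* = 8 states
  srqrr(qpq*)* = 13 states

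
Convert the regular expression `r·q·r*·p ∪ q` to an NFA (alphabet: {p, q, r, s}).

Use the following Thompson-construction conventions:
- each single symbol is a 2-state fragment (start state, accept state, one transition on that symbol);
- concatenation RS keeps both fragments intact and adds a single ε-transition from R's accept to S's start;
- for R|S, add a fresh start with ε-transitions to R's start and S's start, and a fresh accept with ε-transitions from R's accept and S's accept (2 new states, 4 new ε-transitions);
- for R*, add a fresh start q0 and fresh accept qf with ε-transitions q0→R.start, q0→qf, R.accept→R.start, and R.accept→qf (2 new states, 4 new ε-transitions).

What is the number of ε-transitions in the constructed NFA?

11

Building bottom-up:
Each of the 5 symbol leaves contributes 0 ε-transitions.
  r* → 4 ε-transitions
  r·q·r*·p → 7 ε-transitions
  r·q·r*·p ∪ q → 11 ε-transitions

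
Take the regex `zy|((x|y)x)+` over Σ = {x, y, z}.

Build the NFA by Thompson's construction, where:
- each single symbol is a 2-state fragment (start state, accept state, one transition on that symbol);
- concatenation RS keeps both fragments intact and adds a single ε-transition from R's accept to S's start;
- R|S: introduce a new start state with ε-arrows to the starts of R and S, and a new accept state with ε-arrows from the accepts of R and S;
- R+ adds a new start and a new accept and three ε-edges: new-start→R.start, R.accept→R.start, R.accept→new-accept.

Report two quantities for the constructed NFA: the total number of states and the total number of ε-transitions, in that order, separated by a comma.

16, 13

Bottom-up over the parse tree:
Each of the 5 symbol leaves contributes 2 states and 0 ε-transitions.
  zy — 4 states, 1 ε-transition
  x|y — 6 states, 4 ε-transitions
  (x|y)x — 8 states, 5 ε-transitions
  ((x|y)x)+ — 10 states, 8 ε-transitions
  zy|((x|y)x)+ — 16 states, 13 ε-transitions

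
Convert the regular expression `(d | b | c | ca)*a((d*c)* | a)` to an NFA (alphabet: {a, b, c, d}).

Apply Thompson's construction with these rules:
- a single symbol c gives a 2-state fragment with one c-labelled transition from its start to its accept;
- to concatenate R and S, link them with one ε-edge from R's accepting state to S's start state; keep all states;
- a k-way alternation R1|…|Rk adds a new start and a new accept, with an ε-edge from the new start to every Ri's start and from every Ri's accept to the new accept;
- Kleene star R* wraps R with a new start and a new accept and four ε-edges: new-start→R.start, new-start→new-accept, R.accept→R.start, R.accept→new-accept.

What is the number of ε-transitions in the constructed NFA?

28

Bottom-up over the parse tree:
Each of the 9 symbol leaves contributes 0 ε-transitions.
  ca : 1 ε-transition
  d | b | c | ca : 9 ε-transitions
  (d | b | c | ca)* : 13 ε-transitions
  d* : 4 ε-transitions
  d*c : 5 ε-transitions
  (d*c)* : 9 ε-transitions
  (d*c)* | a : 13 ε-transitions
  (d | b | c | ca)*a((d*c)* | a) : 28 ε-transitions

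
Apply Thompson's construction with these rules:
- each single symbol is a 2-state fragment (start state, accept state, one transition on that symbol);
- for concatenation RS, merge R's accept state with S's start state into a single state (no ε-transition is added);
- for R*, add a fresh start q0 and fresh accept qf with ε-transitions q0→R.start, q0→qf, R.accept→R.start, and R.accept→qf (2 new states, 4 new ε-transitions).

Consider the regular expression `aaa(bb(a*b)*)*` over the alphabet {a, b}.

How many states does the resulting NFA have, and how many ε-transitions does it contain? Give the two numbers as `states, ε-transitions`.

By structural recursion:
Each of the 7 symbol leaves contributes 2 states and 0 ε-transitions.
  a* — 4 states, 4 ε-transitions
  a*b — 5 states, 4 ε-transitions
  (a*b)* — 7 states, 8 ε-transitions
  bb(a*b)* — 9 states, 8 ε-transitions
  (bb(a*b)*)* — 11 states, 12 ε-transitions
  aaa(bb(a*b)*)* — 14 states, 12 ε-transitions

14, 12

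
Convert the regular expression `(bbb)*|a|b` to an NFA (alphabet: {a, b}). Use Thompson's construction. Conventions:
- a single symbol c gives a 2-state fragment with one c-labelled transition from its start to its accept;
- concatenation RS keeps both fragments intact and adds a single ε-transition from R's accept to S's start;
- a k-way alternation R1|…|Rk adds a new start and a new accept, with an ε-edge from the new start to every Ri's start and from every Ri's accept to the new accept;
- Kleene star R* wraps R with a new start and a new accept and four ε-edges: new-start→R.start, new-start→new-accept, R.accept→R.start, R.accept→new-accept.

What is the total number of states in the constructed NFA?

14

Bottom-up over the parse tree:
Each of the 5 symbol leaves contributes a 2-state fragment.
  bbb — 6 states
  (bbb)* — 8 states
  (bbb)*|a|b — 14 states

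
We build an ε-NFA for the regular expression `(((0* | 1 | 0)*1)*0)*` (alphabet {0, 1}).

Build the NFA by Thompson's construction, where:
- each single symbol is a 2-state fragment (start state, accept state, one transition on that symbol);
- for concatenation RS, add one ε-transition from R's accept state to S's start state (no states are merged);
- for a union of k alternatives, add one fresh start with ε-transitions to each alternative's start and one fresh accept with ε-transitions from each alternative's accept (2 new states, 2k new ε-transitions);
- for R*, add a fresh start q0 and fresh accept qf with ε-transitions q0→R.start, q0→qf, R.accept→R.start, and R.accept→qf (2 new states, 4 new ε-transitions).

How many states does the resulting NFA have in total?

20

By structural recursion:
Each of the 5 symbol leaves contributes a 2-state fragment.
  0* = 4 states
  0* | 1 | 0 = 10 states
  (0* | 1 | 0)* = 12 states
  (0* | 1 | 0)*1 = 14 states
  ((0* | 1 | 0)*1)* = 16 states
  ((0* | 1 | 0)*1)*0 = 18 states
  (((0* | 1 | 0)*1)*0)* = 20 states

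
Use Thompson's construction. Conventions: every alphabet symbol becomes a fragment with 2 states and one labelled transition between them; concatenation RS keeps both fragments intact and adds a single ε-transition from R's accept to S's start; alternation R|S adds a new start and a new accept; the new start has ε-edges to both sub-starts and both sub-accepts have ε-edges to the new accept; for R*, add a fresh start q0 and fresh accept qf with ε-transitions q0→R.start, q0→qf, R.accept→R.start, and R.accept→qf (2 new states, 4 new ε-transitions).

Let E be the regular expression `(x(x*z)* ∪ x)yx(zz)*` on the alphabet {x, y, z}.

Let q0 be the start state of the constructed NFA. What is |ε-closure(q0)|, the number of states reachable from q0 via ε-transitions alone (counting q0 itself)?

Let C(F) = |ε-closure(F.start)| within fragment F, and note whether F accepts ε. Symbol fragments have C = 1 and do not accept ε. Then:
  x* : new start has ε-edges to the inner start and to the new accept, so C = 2 + 1 = 3
  x*z : C = 3 + 1 = 4 (closure spills across the concat boundary because the left factor accepts ε)
  (x*z)* : the star's fresh start ε-reaches both the body's start and the fresh accept: C = 2 + 4 = 6
  x(x*z)* : C equals the left operand's closure size = 1 (its accept is not ε-reachable, so the closure stops there)
  x(x*z)* ∪ x : new start ε-reaches every alternative's start; none of them accept ε, so the new accept is not reached: C = 1 + 1 + 1 = 3
  zz : C equals the left operand's closure size = 1 (its accept is not ε-reachable, so the closure stops there)
  (zz)* : C = 1 (new start) + 1 (body) + 1 (new accept) = 3
  (x(x*z)* ∪ x)yx(zz)* : same as the first factor's closure: C = 3

3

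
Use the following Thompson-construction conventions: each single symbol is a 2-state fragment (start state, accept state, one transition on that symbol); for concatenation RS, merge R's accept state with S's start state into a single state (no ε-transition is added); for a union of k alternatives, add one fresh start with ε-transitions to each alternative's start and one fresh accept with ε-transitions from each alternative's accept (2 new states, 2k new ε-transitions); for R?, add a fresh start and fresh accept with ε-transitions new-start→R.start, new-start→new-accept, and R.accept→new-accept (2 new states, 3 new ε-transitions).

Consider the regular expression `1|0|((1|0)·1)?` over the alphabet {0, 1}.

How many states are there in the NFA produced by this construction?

By structural recursion:
Each of the 5 symbol leaves contributes a 2-state fragment.
  1|0 — 6 states
  (1|0)·1 — 7 states
  ((1|0)·1)? — 9 states
  1|0|((1|0)·1)? — 15 states

15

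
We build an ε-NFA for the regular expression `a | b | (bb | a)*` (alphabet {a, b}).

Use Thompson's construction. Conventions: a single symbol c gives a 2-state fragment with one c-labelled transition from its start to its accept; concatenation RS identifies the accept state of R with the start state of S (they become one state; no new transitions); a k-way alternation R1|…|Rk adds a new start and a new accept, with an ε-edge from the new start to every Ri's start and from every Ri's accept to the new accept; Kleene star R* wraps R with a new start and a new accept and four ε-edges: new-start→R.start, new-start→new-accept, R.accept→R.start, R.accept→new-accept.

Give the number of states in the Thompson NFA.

15

Per subexpression:
Each of the 5 symbol leaves contributes a 2-state fragment.
  bb : 3 states
  bb | a : 7 states
  (bb | a)* : 9 states
  a | b | (bb | a)* : 15 states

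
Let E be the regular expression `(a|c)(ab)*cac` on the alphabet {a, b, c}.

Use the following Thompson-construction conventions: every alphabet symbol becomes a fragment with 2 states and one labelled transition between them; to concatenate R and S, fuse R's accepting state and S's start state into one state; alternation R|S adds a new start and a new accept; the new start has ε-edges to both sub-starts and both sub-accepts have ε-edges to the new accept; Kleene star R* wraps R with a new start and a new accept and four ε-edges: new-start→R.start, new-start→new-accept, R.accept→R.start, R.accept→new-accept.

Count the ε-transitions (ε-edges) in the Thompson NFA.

8

Building bottom-up:
Each of the 7 symbol leaves contributes 0 ε-transitions.
  a|c → 4 ε-transitions
  ab → 0 ε-transitions
  (ab)* → 4 ε-transitions
  (a|c)(ab)*cac → 8 ε-transitions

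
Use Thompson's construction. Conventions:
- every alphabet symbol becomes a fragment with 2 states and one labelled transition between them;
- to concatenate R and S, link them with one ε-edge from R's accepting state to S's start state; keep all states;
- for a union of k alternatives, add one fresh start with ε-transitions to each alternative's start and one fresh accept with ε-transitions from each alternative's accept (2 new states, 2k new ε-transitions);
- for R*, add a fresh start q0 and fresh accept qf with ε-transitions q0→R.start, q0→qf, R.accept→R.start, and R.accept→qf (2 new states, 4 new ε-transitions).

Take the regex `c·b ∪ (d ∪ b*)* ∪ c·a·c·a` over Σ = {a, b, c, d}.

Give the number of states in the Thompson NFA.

By structural recursion:
Each of the 8 symbol leaves contributes a 2-state fragment.
  c·b : 4 states
  b* : 4 states
  d ∪ b* : 8 states
  (d ∪ b*)* : 10 states
  c·a·c·a : 8 states
  c·b ∪ (d ∪ b*)* ∪ c·a·c·a : 24 states

24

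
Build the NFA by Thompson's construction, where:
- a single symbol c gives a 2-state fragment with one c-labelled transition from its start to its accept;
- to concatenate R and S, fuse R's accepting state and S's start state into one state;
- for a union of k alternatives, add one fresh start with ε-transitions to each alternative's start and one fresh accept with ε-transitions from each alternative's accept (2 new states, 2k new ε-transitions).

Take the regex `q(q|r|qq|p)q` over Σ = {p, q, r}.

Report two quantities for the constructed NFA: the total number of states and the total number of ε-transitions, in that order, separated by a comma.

13, 8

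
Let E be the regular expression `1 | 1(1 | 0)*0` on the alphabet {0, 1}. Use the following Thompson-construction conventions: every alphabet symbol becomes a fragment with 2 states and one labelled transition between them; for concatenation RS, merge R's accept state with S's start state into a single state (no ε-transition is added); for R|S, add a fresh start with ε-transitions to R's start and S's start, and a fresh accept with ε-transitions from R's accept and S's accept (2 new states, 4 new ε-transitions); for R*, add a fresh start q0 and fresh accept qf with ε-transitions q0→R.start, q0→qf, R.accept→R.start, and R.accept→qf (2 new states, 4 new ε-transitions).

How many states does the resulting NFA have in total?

14

Per subexpression:
Each of the 5 symbol leaves contributes a 2-state fragment.
  1 | 0 — 6 states
  (1 | 0)* — 8 states
  1(1 | 0)*0 — 10 states
  1 | 1(1 | 0)*0 — 14 states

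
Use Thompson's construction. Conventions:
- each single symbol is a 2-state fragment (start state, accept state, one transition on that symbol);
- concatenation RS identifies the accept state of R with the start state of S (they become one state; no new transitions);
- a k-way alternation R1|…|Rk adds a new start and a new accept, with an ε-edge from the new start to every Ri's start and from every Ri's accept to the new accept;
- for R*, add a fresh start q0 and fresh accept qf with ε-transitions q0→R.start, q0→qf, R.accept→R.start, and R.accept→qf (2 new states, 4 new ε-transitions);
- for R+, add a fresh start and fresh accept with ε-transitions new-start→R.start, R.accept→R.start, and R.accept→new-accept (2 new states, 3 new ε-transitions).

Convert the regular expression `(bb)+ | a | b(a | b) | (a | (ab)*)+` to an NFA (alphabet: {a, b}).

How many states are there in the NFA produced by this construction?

27

By structural recursion:
Each of the 9 symbol leaves contributes a 2-state fragment.
  bb = 3 states
  (bb)+ = 5 states
  a | b = 6 states
  b(a | b) = 7 states
  ab = 3 states
  (ab)* = 5 states
  a | (ab)* = 9 states
  (a | (ab)*)+ = 11 states
  (bb)+ | a | b(a | b) | (a | (ab)*)+ = 27 states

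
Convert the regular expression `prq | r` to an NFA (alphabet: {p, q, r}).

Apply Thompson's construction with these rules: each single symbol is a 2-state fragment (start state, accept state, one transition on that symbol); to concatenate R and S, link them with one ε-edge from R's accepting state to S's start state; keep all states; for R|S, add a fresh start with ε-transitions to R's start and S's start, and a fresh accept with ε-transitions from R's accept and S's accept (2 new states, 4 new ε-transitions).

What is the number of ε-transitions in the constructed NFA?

By structural recursion:
Each of the 4 symbol leaves contributes 0 ε-transitions.
  prq → 2 ε-transitions
  prq | r → 6 ε-transitions

6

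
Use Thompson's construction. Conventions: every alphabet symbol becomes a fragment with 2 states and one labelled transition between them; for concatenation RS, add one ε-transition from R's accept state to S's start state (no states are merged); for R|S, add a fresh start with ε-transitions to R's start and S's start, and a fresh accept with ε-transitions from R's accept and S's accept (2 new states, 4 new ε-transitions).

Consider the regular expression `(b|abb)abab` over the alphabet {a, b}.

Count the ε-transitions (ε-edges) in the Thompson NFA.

Building bottom-up:
Each of the 8 symbol leaves contributes 0 ε-transitions.
  abb — 2 ε-transitions
  b|abb — 6 ε-transitions
  (b|abb)abab — 10 ε-transitions

10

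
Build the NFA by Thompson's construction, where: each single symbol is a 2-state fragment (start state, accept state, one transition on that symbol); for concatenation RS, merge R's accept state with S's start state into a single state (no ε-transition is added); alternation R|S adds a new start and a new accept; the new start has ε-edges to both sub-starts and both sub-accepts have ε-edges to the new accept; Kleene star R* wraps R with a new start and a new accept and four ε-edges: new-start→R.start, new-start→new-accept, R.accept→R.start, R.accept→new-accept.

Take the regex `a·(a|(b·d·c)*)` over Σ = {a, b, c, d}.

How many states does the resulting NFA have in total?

11

Per subexpression:
Each of the 5 symbol leaves contributes a 2-state fragment.
  b·d·c : 4 states
  (b·d·c)* : 6 states
  a|(b·d·c)* : 10 states
  a·(a|(b·d·c)*) : 11 states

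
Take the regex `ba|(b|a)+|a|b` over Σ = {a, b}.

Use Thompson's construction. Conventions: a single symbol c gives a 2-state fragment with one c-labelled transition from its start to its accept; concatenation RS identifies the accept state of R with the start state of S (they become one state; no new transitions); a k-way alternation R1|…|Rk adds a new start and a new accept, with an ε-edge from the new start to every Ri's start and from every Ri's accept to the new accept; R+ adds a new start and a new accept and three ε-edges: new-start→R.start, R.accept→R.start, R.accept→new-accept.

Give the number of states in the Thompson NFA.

17

Building bottom-up:
Each of the 6 symbol leaves contributes a 2-state fragment.
  ba = 3 states
  b|a = 6 states
  (b|a)+ = 8 states
  ba|(b|a)+|a|b = 17 states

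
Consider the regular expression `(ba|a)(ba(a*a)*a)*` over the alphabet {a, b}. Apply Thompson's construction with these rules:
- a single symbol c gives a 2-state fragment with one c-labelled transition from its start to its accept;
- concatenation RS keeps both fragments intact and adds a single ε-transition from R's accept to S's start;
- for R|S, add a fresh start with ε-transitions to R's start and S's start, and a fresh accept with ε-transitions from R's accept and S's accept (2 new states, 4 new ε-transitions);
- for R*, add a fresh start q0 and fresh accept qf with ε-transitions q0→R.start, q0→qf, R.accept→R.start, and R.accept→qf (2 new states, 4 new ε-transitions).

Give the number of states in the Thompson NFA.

24

Per subexpression:
Each of the 8 symbol leaves contributes a 2-state fragment.
  ba = 4 states
  ba|a = 8 states
  a* = 4 states
  a*a = 6 states
  (a*a)* = 8 states
  ba(a*a)*a = 14 states
  (ba(a*a)*a)* = 16 states
  (ba|a)(ba(a*a)*a)* = 24 states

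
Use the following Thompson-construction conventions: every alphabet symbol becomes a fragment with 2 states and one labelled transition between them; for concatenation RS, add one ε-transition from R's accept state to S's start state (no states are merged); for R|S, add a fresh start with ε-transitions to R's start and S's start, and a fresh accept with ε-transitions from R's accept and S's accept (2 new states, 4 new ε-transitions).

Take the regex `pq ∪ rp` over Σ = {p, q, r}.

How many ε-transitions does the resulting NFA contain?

By structural recursion:
Each of the 4 symbol leaves contributes 0 ε-transitions.
  pq : 1 ε-transition
  rp : 1 ε-transition
  pq ∪ rp : 6 ε-transitions

6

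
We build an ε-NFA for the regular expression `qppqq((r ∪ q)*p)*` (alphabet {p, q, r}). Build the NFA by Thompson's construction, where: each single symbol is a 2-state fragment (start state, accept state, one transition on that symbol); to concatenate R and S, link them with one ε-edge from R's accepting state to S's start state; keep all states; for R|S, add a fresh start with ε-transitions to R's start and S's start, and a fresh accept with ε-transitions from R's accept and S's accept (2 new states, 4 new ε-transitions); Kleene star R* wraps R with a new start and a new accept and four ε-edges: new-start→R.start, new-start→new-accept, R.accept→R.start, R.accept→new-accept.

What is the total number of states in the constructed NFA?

22

Building bottom-up:
Each of the 8 symbol leaves contributes a 2-state fragment.
  r ∪ q : 6 states
  (r ∪ q)* : 8 states
  (r ∪ q)*p : 10 states
  ((r ∪ q)*p)* : 12 states
  qppqq((r ∪ q)*p)* : 22 states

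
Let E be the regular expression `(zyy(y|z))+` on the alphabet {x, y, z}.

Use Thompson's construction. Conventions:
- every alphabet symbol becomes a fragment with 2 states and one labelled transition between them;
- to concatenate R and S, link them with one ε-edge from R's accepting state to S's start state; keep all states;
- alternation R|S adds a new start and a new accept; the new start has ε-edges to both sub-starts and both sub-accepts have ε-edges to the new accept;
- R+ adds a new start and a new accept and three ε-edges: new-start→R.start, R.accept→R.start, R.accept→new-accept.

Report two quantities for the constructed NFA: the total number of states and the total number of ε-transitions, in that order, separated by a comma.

14, 10

Bottom-up over the parse tree:
Each of the 5 symbol leaves contributes 2 states and 0 ε-transitions.
  y|z : 6 states, 4 ε-transitions
  zyy(y|z) : 12 states, 7 ε-transitions
  (zyy(y|z))+ : 14 states, 10 ε-transitions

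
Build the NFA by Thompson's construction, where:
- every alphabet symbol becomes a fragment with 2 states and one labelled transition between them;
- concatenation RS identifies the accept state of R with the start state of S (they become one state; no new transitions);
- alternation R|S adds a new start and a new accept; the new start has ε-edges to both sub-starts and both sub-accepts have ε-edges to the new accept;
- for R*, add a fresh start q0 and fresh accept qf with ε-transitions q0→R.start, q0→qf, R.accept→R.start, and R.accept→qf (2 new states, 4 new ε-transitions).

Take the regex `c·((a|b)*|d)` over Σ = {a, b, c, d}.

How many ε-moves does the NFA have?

Building bottom-up:
Each of the 4 symbol leaves contributes 0 ε-transitions.
  a|b → 4 ε-transitions
  (a|b)* → 8 ε-transitions
  (a|b)*|d → 12 ε-transitions
  c·((a|b)*|d) → 12 ε-transitions

12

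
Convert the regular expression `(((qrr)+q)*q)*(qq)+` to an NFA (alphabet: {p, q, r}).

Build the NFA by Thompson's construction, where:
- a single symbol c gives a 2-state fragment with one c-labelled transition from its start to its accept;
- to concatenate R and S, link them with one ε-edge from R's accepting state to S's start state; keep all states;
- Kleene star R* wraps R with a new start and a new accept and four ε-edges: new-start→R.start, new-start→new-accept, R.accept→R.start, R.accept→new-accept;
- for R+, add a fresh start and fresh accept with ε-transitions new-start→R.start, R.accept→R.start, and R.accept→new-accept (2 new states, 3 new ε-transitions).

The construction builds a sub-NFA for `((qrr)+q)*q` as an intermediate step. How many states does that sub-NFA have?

Fragment for `((qrr)+q)*q`:
Each of the 5 symbol leaves contributes a 2-state fragment.
  qrr = 6 states
  (qrr)+ = 8 states
  (qrr)+q = 10 states
  ((qrr)+q)* = 12 states
  ((qrr)+q)*q = 14 states

14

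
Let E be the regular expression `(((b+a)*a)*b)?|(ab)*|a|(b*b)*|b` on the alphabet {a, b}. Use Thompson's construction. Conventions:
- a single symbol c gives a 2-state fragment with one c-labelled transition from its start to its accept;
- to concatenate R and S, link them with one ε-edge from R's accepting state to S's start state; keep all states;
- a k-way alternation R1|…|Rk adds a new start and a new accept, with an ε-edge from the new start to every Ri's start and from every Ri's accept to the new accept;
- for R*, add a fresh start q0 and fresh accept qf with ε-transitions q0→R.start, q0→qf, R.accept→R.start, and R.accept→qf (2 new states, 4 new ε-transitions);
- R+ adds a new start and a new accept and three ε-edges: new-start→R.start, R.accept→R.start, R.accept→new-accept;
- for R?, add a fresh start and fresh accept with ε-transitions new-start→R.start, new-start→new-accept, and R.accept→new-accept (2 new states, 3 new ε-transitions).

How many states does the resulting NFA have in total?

36

By structural recursion:
Each of the 10 symbol leaves contributes a 2-state fragment.
  b+ → 4 states
  b+a → 6 states
  (b+a)* → 8 states
  (b+a)*a → 10 states
  ((b+a)*a)* → 12 states
  ((b+a)*a)*b → 14 states
  (((b+a)*a)*b)? → 16 states
  ab → 4 states
  (ab)* → 6 states
  b* → 4 states
  b*b → 6 states
  (b*b)* → 8 states
  (((b+a)*a)*b)?|(ab)*|a|(b*b)*|b → 36 states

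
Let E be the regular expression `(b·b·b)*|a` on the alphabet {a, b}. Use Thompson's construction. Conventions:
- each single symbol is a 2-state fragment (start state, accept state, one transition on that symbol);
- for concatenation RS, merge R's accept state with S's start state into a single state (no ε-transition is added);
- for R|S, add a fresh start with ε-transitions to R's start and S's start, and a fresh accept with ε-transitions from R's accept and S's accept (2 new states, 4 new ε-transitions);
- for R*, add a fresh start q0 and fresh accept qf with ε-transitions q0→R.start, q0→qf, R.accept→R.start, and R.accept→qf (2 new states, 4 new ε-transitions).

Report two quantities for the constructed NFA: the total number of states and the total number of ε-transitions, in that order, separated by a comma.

10, 8

Per subexpression:
Each of the 4 symbol leaves contributes 2 states and 0 ε-transitions.
  b·b·b → 4 states, 0 ε-transitions
  (b·b·b)* → 6 states, 4 ε-transitions
  (b·b·b)*|a → 10 states, 8 ε-transitions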